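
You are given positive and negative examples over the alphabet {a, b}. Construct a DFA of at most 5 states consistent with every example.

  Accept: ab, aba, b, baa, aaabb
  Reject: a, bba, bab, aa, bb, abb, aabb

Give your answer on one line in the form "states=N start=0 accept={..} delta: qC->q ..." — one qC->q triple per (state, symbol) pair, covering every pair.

Fold the examples into a partial DFA from state 0: repeatedly fix the first undefined (state, symbol) met by the shortest-then-alphabetical prefix, trying targets in increasing order and rejecting any under which an Accept and a Reject string meet in one state with the same remainder; add a state when all current targets are rejected. Accepting states are where Accept strings end.
a: 0a undefined. 0a->0: no, aaabb/bb meet in 0 with "bb" left. Open state 1: 0a->1.
b: 0b undefined. 0b->0: no, ab/bab meet in 1 with "b" left. 0b->1: no, ab/bb meet in 1 with "b" left. Open state 2: 0b->2.
aa: 1a undefined. 1a->0: no, aaabb/abb meet in 1 with "bb" left. 1a->1: no, aaabb/abb meet in 1 with "bb" left. 1a->2: no, b/aa meet in 2. Open state 3: 1a->3.
ab: 1b undefined. 1b->0: no, aba/a meet in 1. 1b->1: no, ab/a meet in 1. 1b->2: ok.
ba: 2a undefined. 2a->0: no, ab/bab meet in 2. 2a->1: no, ab/bab meet in 2. 2a->2: ok.
bb: 2b undefined. 2b->0: ok.
aaa: 3a undefined. 3a->0: no, aaabb/bab meet in 0. 3a->1: no, aaabb/bab meet in 0. 3a->2: ok.
aab: 3b undefined. 3b->0: no, ab/aabb meet in 2. 3b->1: no, ab/aabb meet in 2. 3b->2: ok.
All examples now run through 4 states with every (state, symbol) defined. Accept strings end in {2}, Reject strings end in {0,1,3}; accept={2}.

states=4 start=0 accept={2} delta: 0a->1 0b->2 1a->3 1b->2 2a->2 2b->0 3a->2 3b->2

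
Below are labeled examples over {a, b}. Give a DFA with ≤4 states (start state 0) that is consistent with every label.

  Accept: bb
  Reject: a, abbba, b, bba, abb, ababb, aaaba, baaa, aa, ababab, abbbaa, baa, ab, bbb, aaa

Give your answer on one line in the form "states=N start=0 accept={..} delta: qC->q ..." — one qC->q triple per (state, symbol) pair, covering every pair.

states=4 start=0 accept={3} delta: 0a->1 0b->2 1a->0 1b->0 2a->0 2b->3 3a->0 3b->0

State merging on the prefix tree: take the shortest (then alphabetical) example prefix whose next move is undefined and point that move at state 0, else 1, else 2, ...; a target is out if some Accept/Reject pair would then sit in one state with the same input left (inseparable). If every existing state is out, open a new one.
a: 0a undefined. 0a->0: no, bb/abb meet in 0 with "bb" left. Open state 1: 0a->1.
b: 0b undefined. 0b->0: no, bb/b meet in 0. 0b->1: no, bb/ab meet in 1 with "b" left. Open state 2: 0b->2.
aa: 1a undefined. 1a->0: ok.
ab: 1b undefined. 1b->0: ok.
ba: 2a undefined. 2a->0: ok.
bb: 2b undefined. 2b->0: no, bb/baaa meet in 0. 2b->1: no, bb/a meet in 1. 2b->2: no, bb/b meet in 2. Open state 3: 2b->3.
bba: 3a undefined. 3a->0: ok.
bbb: 3b undefined. 3b->0: ok.
All examples now run through 4 states with every (state, symbol) defined. Accept strings end in {3}, Reject strings end in {0,1,2}; accept={3}.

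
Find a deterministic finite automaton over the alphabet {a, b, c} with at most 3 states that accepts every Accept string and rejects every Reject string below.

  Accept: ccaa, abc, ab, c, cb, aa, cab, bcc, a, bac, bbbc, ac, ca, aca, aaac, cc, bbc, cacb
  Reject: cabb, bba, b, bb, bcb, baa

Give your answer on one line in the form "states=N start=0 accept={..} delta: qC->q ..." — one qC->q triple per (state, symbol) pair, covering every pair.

Fold the examples into a partial DFA from state 0: repeatedly fix the first undefined (state, symbol) met by the shortest-then-alphabetical prefix, trying targets in increasing order and rejecting any under which an Accept and a Reject string meet in one state with the same remainder; add a state when all current targets are rejected. Accepting states are where Accept strings end.
a: 0a undefined. 0a->0: no, ab/b meet in 0 with "b" left. Open state 1: 0a->1.
b: 0b undefined. 0b->0: no, cb/bcb meet in 0 with "cb" left. 0b->1: no, ab/bb meet in 1 with "b" left. Open state 2: 0b->2.
c: 0c undefined. 0c->0: no, cb/b meet in 2. 0c->1: ok.
aa: 1a undefined. 1a->0: no, cab/b meet in 2. 1a->1: ok.
ab: 1b undefined. 1b->0: ok.
ac: 1c undefined. 1c->0: no, cacb/cabb meet in 2. 1c->1: ok.
ba: 2a undefined. 2a->0: no, ccaa/baa meet in 1. 2a->1: no, ccaa/baa meet in 1. 2a->2: ok.
bb: 2b undefined. 2b->0: no, ccaa/bba meet in 1. 2b->1: no, ccaa/bba meet in 1. 2b->2: ok.
bc: 2c undefined. 2c->0: ok.
All examples now run through 3 states with every (state, symbol) defined. Accept strings end in {0,1}, Reject strings end in {2}; accept={0,1}.

states=3 start=0 accept={0,1} delta: 0a->1 0b->2 0c->1 1a->1 1b->0 1c->1 2a->2 2b->2 2c->0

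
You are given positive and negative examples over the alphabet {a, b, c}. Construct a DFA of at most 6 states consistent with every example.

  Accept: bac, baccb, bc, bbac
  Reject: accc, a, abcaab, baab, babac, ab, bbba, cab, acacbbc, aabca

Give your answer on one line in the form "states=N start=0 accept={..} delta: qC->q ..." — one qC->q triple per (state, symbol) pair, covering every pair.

Grow the machine one transition at a time. Run the examples from 0; the earliest place one falls off (shortest prefix, ties alphabetical) gets sent to the lowest-numbered state that keeps every Accept/Reject pair distinguishable — a pair clashes when both reach the same state with identical unread suffix — and to a fresh state only if none does.
a: 0a undefined. 0a->0: ok.
b: 0b undefined. 0b->0: no, bac/babac meet in 0 with "c" left. Open state 1: 0b->1.
c: 0c undefined. 0c->0: ok.
ba: 1a undefined. 1a->0: no, bac/accc meet in 0. 1a->1: no, bbac/babac meet in 1 with "bac" left. Open state 2: 1a->2.
bb: 1b undefined. 1b->0: no, bbac/accc meet in 0. 1b->1: no, bc/acacbbc meet in 1 with "c" left. 1b->2: no, bac/acacbbc meet in 2 with "c" left. Open state 3: 1b->3.
bc: 1c undefined. 1c->0: no, bc/accc meet in 0. 1c->1: no, bc/ab meet in 1. 1c->2: ok.
baa: 2a undefined. 2a->0: ok.
bab: 2b undefined. 2b->0: ok.
bac: 2c undefined. 2c->0: no, bac/accc meet in 0. 2c->1: no, bac/abcaab meet in 1. 2c->2: no, baccb/accc meet in 0. 2c->3: ok.
bba: 3a undefined. 3a->0: no, bbac/accc meet in 0. 3a->1: ok.
bbb: 3b undefined. 3b->0: ok.
bacc: 3c undefined. 3c->0: no, baccb/abcaab meet in 1. 3c->1: ok.
All examples now run through 4 states with every (state, symbol) defined. Accept strings end in {2,3}, Reject strings end in {0,1}; accept={2,3}.

states=4 start=0 accept={2,3} delta: 0a->0 0b->1 0c->0 1a->2 1b->3 1c->2 2a->0 2b->0 2c->3 3a->1 3b->0 3c->1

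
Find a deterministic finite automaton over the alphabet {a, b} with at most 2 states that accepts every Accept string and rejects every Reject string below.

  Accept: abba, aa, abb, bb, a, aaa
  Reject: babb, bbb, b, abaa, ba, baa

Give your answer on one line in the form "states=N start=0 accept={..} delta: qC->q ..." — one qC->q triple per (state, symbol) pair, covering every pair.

Grow the machine one transition at a time. Run the examples from 0; the earliest place one falls off (shortest prefix, ties alphabetical) gets sent to the lowest-numbered state that keeps every Accept/Reject pair distinguishable — a pair clashes when both reach the same state with identical unread suffix — and to a fresh state only if none does.
a: 0a undefined. 0a->0: ok.
b: 0b undefined. 0b->0: no, abba/babb meet in 0. Open state 1: 0b->1.
ba: 1a undefined. 1a->0: no, aa/abaa meet in 0. 1a->1: ok.
bb: 1b undefined. 1b->0: ok.
All examples now run through 2 states with every (state, symbol) defined. Accept strings end in {0}, Reject strings end in {1}; accept={0}.

states=2 start=0 accept={0} delta: 0a->0 0b->1 1a->1 1b->0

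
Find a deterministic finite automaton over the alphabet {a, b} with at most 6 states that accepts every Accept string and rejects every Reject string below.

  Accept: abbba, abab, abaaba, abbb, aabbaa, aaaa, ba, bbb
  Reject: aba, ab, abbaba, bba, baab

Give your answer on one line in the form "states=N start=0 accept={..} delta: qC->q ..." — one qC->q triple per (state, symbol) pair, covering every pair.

State merging on the prefix tree: take the shortest (then alphabetical) example prefix whose next move is undefined and point that move at state 0, else 1, else 2, ...; a target is out if some Accept/Reject pair would then sit in one state with the same input left (inseparable). If every existing state is out, open a new one.
a: 0a undefined. 0a->0: no, ba/aba meet in 0 with "ba" left. Open state 1: 0a->1.
b: 0b undefined. 0b->0: no, ba/bba meet in 1. 0b->1: ok.
aa: 1a undefined. 1a->0: ok.
ab: 1b undefined. 1b->0: no, abbba/aba meet in 1. 1b->1: no, abbba/aba meet in 0. Open state 2: 1b->2.
aba: 2a undefined. 2a->0: no, abaaba/aba meet in 0. 2a->1: no, abab/ab meet in 2. 2a->2: no, aabbaa/aba meet in 2. Open state 3: 2a->3.
abb: 2b undefined. 2b->0: ok.
abaa: 3a undefined. 3a->0: ok.
abab: 3b undefined. 3b->0: ok.
All examples now run through 4 states with every (state, symbol) defined. Accept strings end in {0,1}, Reject strings end in {2,3}; accept={0,1}.

states=4 start=0 accept={0,1} delta: 0a->1 0b->1 1a->0 1b->2 2a->3 2b->0 3a->0 3b->0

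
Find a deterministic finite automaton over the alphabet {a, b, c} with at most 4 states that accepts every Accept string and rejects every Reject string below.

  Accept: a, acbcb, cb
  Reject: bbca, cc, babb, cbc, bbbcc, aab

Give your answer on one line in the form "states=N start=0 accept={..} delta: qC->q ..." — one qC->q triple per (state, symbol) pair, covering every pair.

states=2 start=0 accept={0} delta: 0a->0 0b->1 0c->1 1a->1 1b->0 1c->1

Fold the examples into a partial DFA from state 0: repeatedly fix the first undefined (state, symbol) met by the shortest-then-alphabetical prefix, trying targets in increasing order and rejecting any under which an Accept and a Reject string meet in one state with the same remainder; add a state when all current targets are rejected. Accepting states are where Accept strings end.
a: 0a undefined. 0a->0: ok.
b: 0b undefined. 0b->0: no, a/babb meet in 0. Open state 1: 0b->1.
c: 0c undefined. 0c->0: no, a/cc meet in 0. 0c->1: ok.
ba: 1a undefined. 1a->0: no, cb/babb meet in 1 with "b" left. 1a->1: ok.
bb: 1b undefined. 1b->0: ok.
cc: 1c undefined. 1c->0: no, a/cc meet in 0. 1c->1: ok.
All examples now run through 2 states with every (state, symbol) defined. Accept strings end in {0}, Reject strings end in {1}; accept={0}.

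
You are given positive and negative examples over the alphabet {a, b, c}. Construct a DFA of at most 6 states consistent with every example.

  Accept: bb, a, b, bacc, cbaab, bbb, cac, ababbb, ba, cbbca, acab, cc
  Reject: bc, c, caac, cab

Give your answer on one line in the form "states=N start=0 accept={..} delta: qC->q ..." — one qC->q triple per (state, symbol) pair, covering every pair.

states=4 start=0 accept={0,1,3} delta: 0a->1 0b->0 0c->2 1a->0 1b->0 1c->1 2a->3 2b->0 2c->0 3a->0 3b->2 3c->0

Grow the machine one transition at a time. Run the examples from 0; the earliest place one falls off (shortest prefix, ties alphabetical) gets sent to the lowest-numbered state that keeps every Accept/Reject pair distinguishable — a pair clashes when both reach the same state with identical unread suffix — and to a fresh state only if none does.
a: 0a undefined. 0a->0: no, acab/cab meet in 0 with "cab" left. Open state 1: 0a->1.
b: 0b undefined. 0b->0: ok.
c: 0c undefined. 0c->0: no, bb/bc meet in 0. 0c->1: no, a/bc meet in 1. Open state 2: 0c->2.
ab: 1b undefined. 1b->0: ok.
ac: 1c undefined. 1c->0: no, bacc/bc meet in 2. 1c->1: ok.
ca: 2a undefined. 2a->0: no, bb/cab meet in 0. 2a->1: no, bb/cab meet in 0. 2a->2: no, cac/caac meet in 2 with "c" left. Open state 3: 2a->3.
cb: 2b undefined. 2b->0: ok.
cc: 2c undefined. 2c->0: ok.
aca: 1a undefined. 1a->0: ok.
caa: 3a undefined. 3a->0: ok.
cab: 3b undefined. 3b->0: no, bb/cab meet in 0. 3b->1: no, a/cab meet in 1. 3b->2: ok.
cac: 3c undefined. 3c->0: ok.
All examples now run through 4 states with every (state, symbol) defined. Accept strings end in {0,1,3}, Reject strings end in {2}; accept={0,1,3}.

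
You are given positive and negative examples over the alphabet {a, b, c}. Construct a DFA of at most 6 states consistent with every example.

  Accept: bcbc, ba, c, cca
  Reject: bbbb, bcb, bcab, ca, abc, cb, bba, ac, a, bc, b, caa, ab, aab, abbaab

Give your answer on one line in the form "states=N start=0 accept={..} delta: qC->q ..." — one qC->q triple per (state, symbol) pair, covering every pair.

State merging on the prefix tree: take the shortest (then alphabetical) example prefix whose next move is undefined and point that move at state 0, else 1, else 2, ...; a target is out if some Accept/Reject pair would then sit in one state with the same input left (inseparable). If every existing state is out, open a new one.
a: 0a undefined. 0a->0: no, c/ac meet in 0 with "c" left. Open state 1: 0a->1.
b: 0b undefined. 0b->0: no, ba/bba meet in 1. 0b->1: ok.
c: 0c undefined. 0c->0: no, ba/caa meet in 1 with "a" left. 0c->1: no, ba/ca meet in 1 with "a" left. Open state 2: 0c->2.
aa: 1a undefined. 1a->0: ok.
ab: 1b undefined. 1b->0: no, ba/bbbb meet in 0. 1b->1: no, ba/bba meet in 0. 1b->2: no, c/ab meet in 2. Open state 3: 1b->3.
ac: 1c undefined. 1c->0: no, bcbc/ac meet in 0. 1c->1: no, bcbc/abc meet in 3 with "c" left. 1c->2: no, c/ac meet in 2. 1c->3: ok.
ca: 2a undefined. 2a->0: no, ba/ca meet in 0. 2a->1: no, ba/caa meet in 0. 2a->2: no, c/ca meet in 2. 2a->3: ok.
cb: 2b undefined. 2b->0: no, ba/cb meet in 0. 2b->1: ok.
cc: 2c undefined. 2c->0: no, cca/cb meet in 1. 2c->1: ok.
abb: 3b undefined. 3b->0: no, ba/bcb meet in 0. 3b->1: no, bcbc/bbbb meet in 3. 3b->2: no, bcbc/bbbb meet in 1. 3b->3: no, bcbc/abc meet in 3 with "c" left. Open state 4: 3b->4.
abc: 3c undefined. 3c->0: no, ba/abc meet in 0. 3c->1: ok.
bba: 3a undefined. 3a->0: no, ba/bba meet in 0. 3a->1: ok.
abba: 4a undefined. 4a->0: ok.
bbbb: 4b undefined. 4b->0: no, ba/bbbb meet in 0. 4b->1: ok.
bcbc: 4c undefined. 4c->0: ok.
All examples now run through 5 states with every (state, symbol) defined. Accept strings end in {0,2}, Reject strings end in {1,3,4}; accept={0,2}.

states=5 start=0 accept={0,2} delta: 0a->1 0b->1 0c->2 1a->0 1b->3 1c->3 2a->3 2b->1 2c->1 3a->1 3b->4 3c->1 4a->0 4b->1 4c->0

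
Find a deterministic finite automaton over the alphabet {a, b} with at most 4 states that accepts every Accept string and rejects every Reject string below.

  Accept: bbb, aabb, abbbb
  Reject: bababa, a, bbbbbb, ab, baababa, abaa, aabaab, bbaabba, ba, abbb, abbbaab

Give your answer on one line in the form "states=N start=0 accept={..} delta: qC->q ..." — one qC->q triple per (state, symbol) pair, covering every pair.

State merging on the prefix tree: take the shortest (then alphabetical) example prefix whose next move is undefined and point that move at state 0, else 1, else 2, ...; a target is out if some Accept/Reject pair would then sit in one state with the same input left (inseparable). If every existing state is out, open a new one.
a: 0a undefined. 0a->0: no, bbb/abbb meet in 0 with "bbb" left. Open state 1: 0a->1.
b: 0b undefined. 0b->0: no, bbb/bbbbbb meet in 0. 0b->1: ok.
aa: 1a undefined. 1a->0: no, aabb/ab meet in 1 with "b" left. 1a->1: ok.
ab: 1b undefined. 1b->0: no, bbb/bababa meet in 1. 1b->1: no, bbb/bababa meet in 1. Open state 2: 1b->2.
aba: 2a undefined. 2a->0: ok.
abb: 2b undefined. 2b->0: no, bbb/bbbbbb meet in 0. 2b->1: no, bbb/bababa meet in 1. 2b->2: no, bbb/bbbbbb meet in 2. Open state 3: 2b->3.
abbb: 3b undefined. 3b->0: no, abbbb/bababa meet in 1. 3b->1: no, bbb/bbbbbb meet in 3. 3b->2: ok.
bbaabba: 3a undefined. 3a->0: ok.
All examples now run through 4 states with every (state, symbol) defined. Accept strings end in {3}, Reject strings end in {0,1,2}; accept={3}.

states=4 start=0 accept={3} delta: 0a->1 0b->1 1a->1 1b->2 2a->0 2b->3 3a->0 3b->2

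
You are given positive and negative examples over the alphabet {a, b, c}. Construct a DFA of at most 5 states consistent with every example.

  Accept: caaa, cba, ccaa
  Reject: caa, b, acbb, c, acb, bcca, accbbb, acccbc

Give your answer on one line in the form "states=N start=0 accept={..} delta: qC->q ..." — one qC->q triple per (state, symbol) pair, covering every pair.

State merging on the prefix tree: take the shortest (then alphabetical) example prefix whose next move is undefined and point that move at state 0, else 1, else 2, ...; a target is out if some Accept/Reject pair would then sit in one state with the same input left (inseparable). If every existing state is out, open a new one.
a: 0a undefined. 0a->0: ok.
b: 0b undefined. 0b->0: ok.
c: 0c undefined. 0c->0: no, caaa/caa meet in 0. Open state 1: 0c->1.
ca: 1a undefined. 1a->0: no, caaa/caa meet in 0. 1a->1: no, caaa/caa meet in 1. Open state 2: 1a->2.
cb: 1b undefined. 1b->0: no, cba/b meet in 0. 1b->1: ok.
cc: 1c undefined. 1c->0: no, ccaa/b meet in 0. 1c->1: no, cba/bcca meet in 2. 1c->2: ok.
caa: 2a undefined. 2a->0: no, caaa/caa meet in 0. 2a->1: ok.
accb: 2b undefined. 2b->0: ok.
accc: 2c undefined. 2c->0: ok.
All examples now run through 3 states with every (state, symbol) defined. Accept strings end in {2}, Reject strings end in {0,1}; accept={2}.

states=3 start=0 accept={2} delta: 0a->0 0b->0 0c->1 1a->2 1b->1 1c->2 2a->1 2b->0 2c->0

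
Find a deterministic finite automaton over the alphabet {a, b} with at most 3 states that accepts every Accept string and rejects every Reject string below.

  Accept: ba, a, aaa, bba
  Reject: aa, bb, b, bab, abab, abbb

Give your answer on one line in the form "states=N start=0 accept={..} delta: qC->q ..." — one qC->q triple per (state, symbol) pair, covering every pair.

states=2 start=0 accept={1} delta: 0a->1 0b->0 1a->0 1b->0

Fold the examples into a partial DFA from state 0: repeatedly fix the first undefined (state, symbol) met by the shortest-then-alphabetical prefix, trying targets in increasing order and rejecting any under which an Accept and a Reject string meet in one state with the same remainder; add a state when all current targets are rejected. Accepting states are where Accept strings end.
a: 0a undefined. 0a->0: no, a/aa meet in 0. Open state 1: 0a->1.
b: 0b undefined. 0b->0: ok.
aa: 1a undefined. 1a->0: ok.
ab: 1b undefined. 1b->0: ok.
All examples now run through 2 states with every (state, symbol) defined. Accept strings end in {1}, Reject strings end in {0}; accept={1}.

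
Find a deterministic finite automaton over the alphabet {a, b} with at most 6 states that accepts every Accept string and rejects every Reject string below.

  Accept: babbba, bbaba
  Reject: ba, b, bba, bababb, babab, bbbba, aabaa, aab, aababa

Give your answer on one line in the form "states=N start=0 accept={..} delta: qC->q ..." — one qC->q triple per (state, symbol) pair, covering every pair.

Fold the examples into a partial DFA from state 0: repeatedly fix the first undefined (state, symbol) met by the shortest-then-alphabetical prefix, trying targets in increasing order and rejecting any under which an Accept and a Reject string meet in one state with the same remainder; add a state when all current targets are rejected. Accepting states are where Accept strings end.
a: 0a undefined. 0a->0: ok.
b: 0b undefined. 0b->0: no, babbba/ba meet in 0. Open state 1: 0b->1.
ba: 1a undefined. 1a->0: ok.
bb: 1b undefined. 1b->0: no, babbba/ba meet in 0. 1b->1: no, babbba/ba meet in 0. Open state 2: 1b->2.
bba: 2a undefined. 2a->0: no, bbaba/ba meet in 0. 2a->1: no, bbaba/b meet in 1. 2a->2: ok.
bbb: 2b undefined. 2b->0: no, babbba/ba meet in 0. 2b->1: no, babbba/ba meet in 0. 2b->2: no, babbba/bba meet in 2. Open state 3: 2b->3.
bbbb: 3b undefined. 3b->0: ok.
bbaba: 3a undefined. 3a->0: no, babbba/ba meet in 0. 3a->1: no, babbba/b meet in 1. 3a->2: no, babbba/bba meet in 2. 3a->3: ok.
All examples now run through 4 states with every (state, symbol) defined. Accept strings end in {3}, Reject strings end in {0,1,2}; accept={3}.

states=4 start=0 accept={3} delta: 0a->0 0b->1 1a->0 1b->2 2a->2 2b->3 3a->3 3b->0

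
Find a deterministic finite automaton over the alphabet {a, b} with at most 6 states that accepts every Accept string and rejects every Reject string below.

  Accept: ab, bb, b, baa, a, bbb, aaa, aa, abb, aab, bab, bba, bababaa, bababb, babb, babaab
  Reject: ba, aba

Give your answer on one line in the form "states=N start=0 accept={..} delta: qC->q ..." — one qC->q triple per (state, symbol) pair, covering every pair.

Grow the machine one transition at a time. Run the examples from 0; the earliest place one falls off (shortest prefix, ties alphabetical) gets sent to the lowest-numbered state that keeps every Accept/Reject pair distinguishable — a pair clashes when both reach the same state with identical unread suffix — and to a fresh state only if none does.
a: 0a undefined. 0a->0: ok.
b: 0b undefined. 0b->0: no, ab/ba meet in 0. Open state 1: 0b->1.
ba: 1a undefined. 1a->0: no, baa/ba meet in 0. 1a->1: no, ab/ba meet in 1. Open state 2: 1a->2.
bb: 1b undefined. 1b->0: ok.
baa: 2a undefined. 2a->0: ok.
bab: 2b undefined. 2b->0: ok.
All examples now run through 3 states with every (state, symbol) defined. Accept strings end in {0,1}, Reject strings end in {2}; accept={0,1}.

states=3 start=0 accept={0,1} delta: 0a->0 0b->1 1a->2 1b->0 2a->0 2b->0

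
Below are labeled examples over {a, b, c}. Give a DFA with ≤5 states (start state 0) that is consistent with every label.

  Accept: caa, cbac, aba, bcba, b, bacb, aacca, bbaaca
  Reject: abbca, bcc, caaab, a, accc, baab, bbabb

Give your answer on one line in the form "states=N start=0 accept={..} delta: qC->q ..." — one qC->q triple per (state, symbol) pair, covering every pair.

states=4 start=0 accept={1,3} delta: 0a->0 0b->1 0c->1 1a->1 1b->2 1c->2 2a->3 2b->1 2c->0 3a->0 3b->1 3c->1

Grow the machine one transition at a time. Run the examples from 0; the earliest place one falls off (shortest prefix, ties alphabetical) gets sent to the lowest-numbered state that keeps every Accept/Reject pair distinguishable — a pair clashes when both reach the same state with identical unread suffix — and to a fresh state only if none does.
a: 0a undefined. 0a->0: ok.
b: 0b undefined. 0b->0: no, aba/a meet in 0. Open state 1: 0b->1.
c: 0c undefined. 0c->0: no, caa/a meet in 0. 0c->1: ok.
ba: 1a undefined. 1a->0: no, caa/a meet in 0. 1a->1: ok.
bb: 1b undefined. 1b->0: no, caa/abbca meet in 1. 1b->1: no, caa/caaab meet in 1. Open state 2: 1b->2.
bc: 1c undefined. 1c->0: no, caa/bcc meet in 1. 1c->1: no, caa/bcc meet in 1. 1c->2: ok.
bba: 2a undefined. 2a->0: no, aacca/a meet in 0. 2a->1: no, cbac/caaab meet in 2. 2a->2: no, cbac/bcc meet in 2 with "c" left. Open state 3: 2a->3.
bcb: 2b undefined. 2b->0: no, bcba/a meet in 0. 2b->1: ok.
bcc: 2c undefined. 2c->0: ok.
bbaa: 3a undefined. 3a->0: ok.
bbab: 3b undefined. 3b->0: no, caa/bbabb meet in 1. 3b->1: ok.
cbac: 3c undefined. 3c->0: no, cbac/abbca meet in 0. 3c->1: ok.
All examples now run through 4 states with every (state, symbol) defined. Accept strings end in {1,3}, Reject strings end in {0,2}; accept={1,3}.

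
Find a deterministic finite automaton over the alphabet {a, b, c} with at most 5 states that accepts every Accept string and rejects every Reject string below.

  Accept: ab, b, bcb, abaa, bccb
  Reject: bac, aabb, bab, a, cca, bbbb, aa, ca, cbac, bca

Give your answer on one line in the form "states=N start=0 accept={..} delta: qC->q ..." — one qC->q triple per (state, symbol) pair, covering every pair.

State merging on the prefix tree: take the shortest (then alphabetical) example prefix whose next move is undefined and point that move at state 0, else 1, else 2, ...; a target is out if some Accept/Reject pair would then sit in one state with the same input left (inseparable). If every existing state is out, open a new one.
a: 0a undefined. 0a->0: ok.
b: 0b undefined. 0b->0: no, ab/aabb meet in 0. Open state 1: 0b->1.
c: 0c undefined. 0c->0: ok.
ba: 1a undefined. 1a->0: no, ab/bab meet in 1. 1a->1: ok.
bb: 1b undefined. 1b->0: ok.
bc: 1c undefined. 1c->0: ok.
All examples now run through 2 states with every (state, symbol) defined. Accept strings end in {1}, Reject strings end in {0}; accept={1}.

states=2 start=0 accept={1} delta: 0a->0 0b->1 0c->0 1a->1 1b->0 1c->0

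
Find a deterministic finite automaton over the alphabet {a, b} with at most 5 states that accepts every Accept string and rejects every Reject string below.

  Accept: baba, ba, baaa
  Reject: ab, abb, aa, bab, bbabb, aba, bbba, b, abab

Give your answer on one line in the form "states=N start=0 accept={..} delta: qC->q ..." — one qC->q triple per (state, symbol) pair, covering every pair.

states=4 start=0 accept={3} delta: 0a->1 0b->2 1a->0 1b->0 2a->3 2b->1 3a->2 3b->2

Grow the machine one transition at a time. Run the examples from 0; the earliest place one falls off (shortest prefix, ties alphabetical) gets sent to the lowest-numbered state that keeps every Accept/Reject pair distinguishable — a pair clashes when both reach the same state with identical unread suffix — and to a fresh state only if none does.
a: 0a undefined. 0a->0: no, ba/aba meet in 0 with "ba" left. Open state 1: 0a->1.
b: 0b undefined. 0b->0: no, baba/aba meet in 1 with "ba" left. 0b->1: no, ba/aa meet in 1 with "a" left. Open state 2: 0b->2.
aa: 1a undefined. 1a->0: ok.
ab: 1b undefined. 1b->0: ok.
ba: 2a undefined. 2a->0: no, baba/ab meet in 0. 2a->1: no, baba/aba meet in 1. 2a->2: no, ba/abb meet in 2. Open state 3: 2a->3.
bb: 2b undefined. 2b->0: no, ba/bbba meet in 3. 2b->1: ok.
baa: 3a undefined. 3a->0: no, baaa/bbabb meet in 1. 3a->1: no, baaa/ab meet in 0. 3a->2: ok.
bab: 3b undefined. 3b->0: no, baba/bbabb meet in 1. 3b->1: no, baba/ab meet in 0. 3b->2: ok.
All examples now run through 4 states with every (state, symbol) defined. Accept strings end in {3}, Reject strings end in {0,1,2}; accept={3}.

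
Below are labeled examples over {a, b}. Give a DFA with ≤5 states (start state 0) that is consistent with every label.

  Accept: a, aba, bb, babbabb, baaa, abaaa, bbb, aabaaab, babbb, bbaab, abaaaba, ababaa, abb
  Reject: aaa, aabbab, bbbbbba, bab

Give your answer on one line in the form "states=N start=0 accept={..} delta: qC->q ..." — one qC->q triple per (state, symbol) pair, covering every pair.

states=5 start=0 accept={1,2,3,4} delta: 0a->1 0b->1 1a->2 1b->3 2a->0 2b->0 3a->2 3b->4 4a->0 4b->1

State merging on the prefix tree: take the shortest (then alphabetical) example prefix whose next move is undefined and point that move at state 0, else 1, else 2, ...; a target is out if some Accept/Reject pair would then sit in one state with the same input left (inseparable). If every existing state is out, open a new one.
a: 0a undefined. 0a->0: no, a/aaa meet in 0. Open state 1: 0a->1.
b: 0b undefined. 0b->0: no, a/bbbbbba meet in 1. 0b->1: ok.
aa: 1a undefined. 1a->0: no, a/aaa meet in 1. 1a->1: no, a/aaa meet in 1. Open state 2: 1a->2.
ab: 1b undefined. 1b->0: no, a/bbbbbba meet in 1. 1b->1: no, aba/bbbbbba meet in 2. 1b->2: no, aba/aaa meet in 2 with "a" left. Open state 3: 1b->3.
aaa: 2a undefined. 2a->0: ok.
aab: 2b undefined. 2b->0: ok.
aba: 3a undefined. 3a->0: no, aba/aaa meet in 0. 3a->1: no, abaaa/aaa meet in 0. 3a->2: ok.
abb: 3b undefined. 3b->0: no, a/bbbbbba meet in 1. 3b->1: no, aba/bbbbbba meet in 2. 3b->2: no, aba/bbbbbba meet in 2. 3b->3: no, aba/bbbbbba meet in 2. Open state 4: 3b->4.
bbbb: 4b undefined. 4b->0: no, aba/bbbbbba meet in 2. 4b->1: ok.
bbbbbba: 4a undefined. 4a->0: ok.
All examples now run through 5 states with every (state, symbol) defined. Accept strings end in {1,2,3,4}, Reject strings end in {0}; accept={1,2,3,4}.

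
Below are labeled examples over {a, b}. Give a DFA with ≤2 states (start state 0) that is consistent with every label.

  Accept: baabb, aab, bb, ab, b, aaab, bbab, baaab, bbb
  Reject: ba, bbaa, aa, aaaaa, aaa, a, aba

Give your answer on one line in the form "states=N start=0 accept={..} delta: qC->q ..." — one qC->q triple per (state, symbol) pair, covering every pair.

states=2 start=0 accept={1} delta: 0a->0 0b->1 1a->0 1b->1

State merging on the prefix tree: take the shortest (then alphabetical) example prefix whose next move is undefined and point that move at state 0, else 1, else 2, ...; a target is out if some Accept/Reject pair would then sit in one state with the same input left (inseparable). If every existing state is out, open a new one.
a: 0a undefined. 0a->0: ok.
b: 0b undefined. 0b->0: no, baabb/ba meet in 0. Open state 1: 0b->1.
ba: 1a undefined. 1a->0: ok.
bb: 1b undefined. 1b->0: no, baabb/ba meet in 0. 1b->1: ok.
All examples now run through 2 states with every (state, symbol) defined. Accept strings end in {1}, Reject strings end in {0}; accept={1}.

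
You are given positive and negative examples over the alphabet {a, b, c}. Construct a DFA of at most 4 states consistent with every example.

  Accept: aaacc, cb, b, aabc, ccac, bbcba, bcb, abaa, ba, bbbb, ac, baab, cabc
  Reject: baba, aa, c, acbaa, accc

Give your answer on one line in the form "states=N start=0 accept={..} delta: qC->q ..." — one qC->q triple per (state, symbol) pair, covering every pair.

Fold the examples into a partial DFA from state 0: repeatedly fix the first undefined (state, symbol) met by the shortest-then-alphabetical prefix, trying targets in increasing order and rejecting any under which an Accept and a Reject string meet in one state with the same remainder; add a state when all current targets are rejected. Accepting states are where Accept strings end.
a: 0a undefined. 0a->0: no, ac/c meet in 0 with "c" left. Open state 1: 0a->1.
b: 0b undefined. 0b->0: ok.
c: 0c undefined. 0c->0: no, cb/c meet in 0. 0c->1: no, bbcba/baba meet in 1 with "ba" left. Open state 2: 0c->2.
aa: 1a undefined. 1a->0: no, b/aa meet in 0. 1a->1: no, ba/aa meet in 1. 1a->2: ok.
ab: 1b undefined. 1b->0: no, abaa/aa meet in 2. 1b->1: ok.
ac: 1c undefined. 1c->0: ok.
ca: 2a undefined. 2a->0: no, aaacc/accc meet in 2 with "c" left. 2a->1: no, aaacc/baba meet in 2. 2a->2: no, abaa/baba meet in 2. Open state 3: 2a->3.
cb: 2b undefined. 2b->0: no, aabc/baba meet in 2. 2b->1: no, bbcba/baba meet in 2. 2b->2: no, cb/baba meet in 2. 2b->3: ok.
cc: 2c undefined. 2c->0: no, b/accc meet in 0. 2c->1: no, ccac/accc meet in 1. 2c->2: ok.
cab: 3b undefined. 3b->0: no, cabc/baba meet in 2. 3b->1: ok.
aaac: 3c undefined. 3c->0: no, aaacc/baba meet in 2. 3c->1: ok.
bbcba: 3a undefined. 3a->0: ok.
All examples now run through 4 states with every (state, symbol) defined. Accept strings end in {0,1,3}, Reject strings end in {2}; accept={0,1,3}.

states=4 start=0 accept={0,1,3} delta: 0a->1 0b->0 0c->2 1a->2 1b->1 1c->0 2a->3 2b->3 2c->2 3a->0 3b->1 3c->1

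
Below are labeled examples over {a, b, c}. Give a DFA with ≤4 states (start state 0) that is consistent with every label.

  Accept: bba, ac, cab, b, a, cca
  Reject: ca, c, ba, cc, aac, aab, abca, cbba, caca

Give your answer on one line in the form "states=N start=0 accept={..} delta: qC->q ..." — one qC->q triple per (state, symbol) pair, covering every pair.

Fold the examples into a partial DFA from state 0: repeatedly fix the first undefined (state, symbol) met by the shortest-then-alphabetical prefix, trying targets in increasing order and rejecting any under which an Accept and a Reject string meet in one state with the same remainder; add a state when all current targets are rejected. Accepting states are where Accept strings end.
a: 0a undefined. 0a->0: no, ac/c meet in 0 with "c" left. Open state 1: 0a->1.
b: 0b undefined. 0b->0: no, bba/ba meet in 1. 0b->1: ok.
c: 0c undefined. 0c->0: no, bba/cbba meet in 1 with "ba" left. 0c->1: no, ac/cc meet in 1 with "c" left. Open state 2: 0c->2.
aa: 1a undefined. 1a->0: no, b/aab meet in 1. 1a->1: no, ac/aac meet in 1 with "c" left. 1a->2: ok.
ab: 1b undefined. 1b->0: ok.
ac: 1c undefined. 1c->0: ok.
ca: 2a undefined. 2a->0: no, ac/ca meet in 0. 2a->1: no, bba/ca meet in 1. 2a->2: no, cab/aab meet in 2 with "b" left. Open state 3: 2a->3.
cb: 2b undefined. 2b->0: no, ac/aab meet in 0. 2b->1: no, bba/aab meet in 1. 2b->2: ok.
cc: 2c undefined. 2c->0: no, ac/cc meet in 0. 2c->1: no, bba/cc meet in 1. 2c->2: no, cca/ca meet in 3. 2c->3: ok.
cab: 3b undefined. 3b->0: ok.
cac: 3c undefined. 3c->0: no, bba/caca meet in 1. 3c->1: ok.
cca: 3a undefined. 3a->0: ok.
All examples now run through 4 states with every (state, symbol) defined. Accept strings end in {0,1}, Reject strings end in {2,3}; accept={0,1}.

states=4 start=0 accept={0,1} delta: 0a->1 0b->1 0c->2 1a->2 1b->0 1c->0 2a->3 2b->2 2c->3 3a->0 3b->0 3c->1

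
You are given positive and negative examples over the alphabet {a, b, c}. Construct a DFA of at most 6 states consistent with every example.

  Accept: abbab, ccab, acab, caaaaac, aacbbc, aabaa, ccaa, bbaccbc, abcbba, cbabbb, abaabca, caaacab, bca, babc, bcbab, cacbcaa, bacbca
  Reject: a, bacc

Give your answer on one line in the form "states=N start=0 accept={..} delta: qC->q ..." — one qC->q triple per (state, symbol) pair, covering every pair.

Fold the examples into a partial DFA from state 0: repeatedly fix the first undefined (state, symbol) met by the shortest-then-alphabetical prefix, trying targets in increasing order and rejecting any under which an Accept and a Reject string meet in one state with the same remainder; add a state when all current targets are rejected. Accepting states are where Accept strings end.
a: 0a undefined. 0a->0: ok.
b: 0b undefined. 0b->0: no, abbab/a meet in 0. Open state 1: 0b->1.
c: 0c undefined. 0c->0: no, caaaaac/a meet in 0. 0c->1: ok.
ba: 1a undefined. 1a->0: no, aabaa/a meet in 0. 1a->1: ok.
bb: 1b undefined. 1b->0: no, acab/a meet in 0. 1b->1: ok.
bc: 1c undefined. 1c->0: no, abbab/bacc meet in 1. 1c->1: no, abbab/bacc meet in 1. Open state 2: 1c->2.
bca: 2a undefined. 2a->0: no, ccaa/a meet in 0. 2a->1: ok.
bcb: 2b undefined. 2b->0: ok.
bacc: 2c undefined. 2c->0: ok.
All examples now run through 3 states with every (state, symbol) defined. Accept strings end in {1,2}, Reject strings end in {0}; accept={1,2}.

states=3 start=0 accept={1,2} delta: 0a->0 0b->1 0c->1 1a->1 1b->1 1c->2 2a->1 2b->0 2c->0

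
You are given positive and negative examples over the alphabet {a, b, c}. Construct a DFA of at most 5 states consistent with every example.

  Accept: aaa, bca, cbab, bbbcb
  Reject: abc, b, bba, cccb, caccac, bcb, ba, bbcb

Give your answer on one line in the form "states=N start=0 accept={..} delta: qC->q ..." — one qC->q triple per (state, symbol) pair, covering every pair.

State merging on the prefix tree: take the shortest (then alphabetical) example prefix whose next move is undefined and point that move at state 0, else 1, else 2, ...; a target is out if some Accept/Reject pair would then sit in one state with the same input left (inseparable). If every existing state is out, open a new one.
a: 0a undefined. 0a->0: ok.
b: 0b undefined. 0b->0: no, aaa/b meet in 0. Open state 1: 0b->1.
c: 0c undefined. 0c->0: no, aaa/caccac meet in 0. 0c->1: ok.
ba: 1a undefined. 1a->0: no, aaa/ba meet in 0. 1a->1: ok.
bb: 1b undefined. 1b->0: no, aaa/bba meet in 0. 1b->1: no, cbab/b meet in 1. Open state 2: 1b->2.
bc: 1c undefined. 1c->0: no, aaa/abc meet in 0. 1c->1: no, bca/abc meet in 1. 1c->2: no, bca/bba meet in 2 with "a" left. Open state 3: 1c->3.
bba: 2a undefined. 2a->0: no, aaa/bba meet in 0. 2a->1: ok.
bbb: 2b undefined. 2b->0: ok.
bbc: 2c undefined. 2c->0: ok.
bca: 3a undefined. 3a->0: ok.
bcb: 3b undefined. 3b->0: no, aaa/bcb meet in 0. 3b->1: ok.
ccc: 3c undefined. 3c->0: ok.
All examples now run through 4 states with every (state, symbol) defined. Accept strings end in {0,2}, Reject strings end in {1,3}; accept={0,2}.

states=4 start=0 accept={0,2} delta: 0a->0 0b->1 0c->1 1a->1 1b->2 1c->3 2a->1 2b->0 2c->0 3a->0 3b->1 3c->0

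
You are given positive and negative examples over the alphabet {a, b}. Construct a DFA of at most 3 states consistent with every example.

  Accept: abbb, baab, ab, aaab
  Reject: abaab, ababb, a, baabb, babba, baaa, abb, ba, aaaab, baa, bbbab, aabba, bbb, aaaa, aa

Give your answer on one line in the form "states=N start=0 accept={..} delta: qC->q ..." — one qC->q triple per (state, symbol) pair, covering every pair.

states=3 start=0 accept={2} delta: 0a->1 0b->1 1a->0 1b->2 2a->1 2b->1

Fold the examples into a partial DFA from state 0: repeatedly fix the first undefined (state, symbol) met by the shortest-then-alphabetical prefix, trying targets in increasing order and rejecting any under which an Accept and a Reject string meet in one state with the same remainder; add a state when all current targets are rejected. Accepting states are where Accept strings end.
a: 0a undefined. 0a->0: no, abbb/bbb meet in 0 with "bbb" left. Open state 1: 0a->1.
b: 0b undefined. 0b->0: no, ab/bbbab meet in 1 with "b" left. 0b->1: ok.
aa: 1a undefined. 1a->0: ok.
ab: 1b undefined. 1b->0: no, abbb/baaa meet in 0. 1b->1: no, abbb/abaab meet in 1. Open state 2: 1b->2.
aba: 2a undefined. 2a->0: no, baab/abaab meet in 2. 2a->1: ok.
abb: 2b undefined. 2b->0: no, abbb/abaab meet in 1. 2b->1: ok.
All examples now run through 3 states with every (state, symbol) defined. Accept strings end in {2}, Reject strings end in {0,1}; accept={2}.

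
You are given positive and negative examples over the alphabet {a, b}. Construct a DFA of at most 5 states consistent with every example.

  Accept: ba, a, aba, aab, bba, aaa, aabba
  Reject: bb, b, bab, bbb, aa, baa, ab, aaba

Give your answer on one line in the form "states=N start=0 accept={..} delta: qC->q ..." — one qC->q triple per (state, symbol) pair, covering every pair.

Grow the machine one transition at a time. Run the examples from 0; the earliest place one falls off (shortest prefix, ties alphabetical) gets sent to the lowest-numbered state that keeps every Accept/Reject pair distinguishable — a pair clashes when both reach the same state with identical unread suffix — and to a fresh state only if none does.
a: 0a undefined. 0a->0: no, ba/aaba meet in 0 with "ba" left. Open state 1: 0a->1.
b: 0b undefined. 0b->0: ok.
aa: 1a undefined. 1a->0: no, ba/aaba meet in 1. 1a->1: no, ba/aa meet in 1. Open state 2: 1a->2.
ab: 1b undefined. 1b->0: ok.
aaa: 2a undefined. 2a->0: no, aaa/bb meet in 0. 2a->1: ok.
aab: 2b undefined. 2b->0: no, ba/aaba meet in 1. 2b->1: ok.
All examples now run through 3 states with every (state, symbol) defined. Accept strings end in {1}, Reject strings end in {0,2}; accept={1}.

states=3 start=0 accept={1} delta: 0a->1 0b->0 1a->2 1b->0 2a->1 2b->1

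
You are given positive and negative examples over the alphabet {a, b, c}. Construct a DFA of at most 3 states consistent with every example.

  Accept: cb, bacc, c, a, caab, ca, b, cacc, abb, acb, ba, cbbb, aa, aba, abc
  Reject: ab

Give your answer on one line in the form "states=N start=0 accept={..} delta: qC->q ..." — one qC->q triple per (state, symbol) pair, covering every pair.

Fold the examples into a partial DFA from state 0: repeatedly fix the first undefined (state, symbol) met by the shortest-then-alphabetical prefix, trying targets in increasing order and rejecting any under which an Accept and a Reject string meet in one state with the same remainder; add a state when all current targets are rejected. Accepting states are where Accept strings end.
a: 0a undefined. 0a->0: no, b/ab meet in 0 with "b" left. Open state 1: 0a->1.
b: 0b undefined. 0b->0: ok.
c: 0c undefined. 0c->0: ok.
aa: 1a undefined. 1a->0: ok.
ab: 1b undefined. 1b->0: no, cb/ab meet in 0. 1b->1: no, a/ab meet in 1. Open state 2: 1b->2.
ac: 1c undefined. 1c->0: ok.
aba: 2a undefined. 2a->0: ok.
abb: 2b undefined. 2b->0: ok.
abc: 2c undefined. 2c->0: ok.
All examples now run through 3 states with every (state, symbol) defined. Accept strings end in {0,1}, Reject strings end in {2}; accept={0,1}.

states=3 start=0 accept={0,1} delta: 0a->1 0b->0 0c->0 1a->0 1b->2 1c->0 2a->0 2b->0 2c->0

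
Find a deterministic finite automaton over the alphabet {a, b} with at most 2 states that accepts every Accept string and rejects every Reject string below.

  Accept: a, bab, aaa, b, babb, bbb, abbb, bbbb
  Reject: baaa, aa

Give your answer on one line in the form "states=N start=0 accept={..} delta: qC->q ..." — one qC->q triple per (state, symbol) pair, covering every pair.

states=2 start=0 accept={1} delta: 0a->1 0b->1 1a->0 1b->1

State merging on the prefix tree: take the shortest (then alphabetical) example prefix whose next move is undefined and point that move at state 0, else 1, else 2, ...; a target is out if some Accept/Reject pair would then sit in one state with the same input left (inseparable). If every existing state is out, open a new one.
a: 0a undefined. 0a->0: no, a/aa meet in 0. Open state 1: 0a->1.
b: 0b undefined. 0b->0: no, aaa/baaa meet in 1 with "aa" left. 0b->1: ok.
aa: 1a undefined. 1a->0: ok.
ab: 1b undefined. 1b->0: no, babb/baaa meet in 0. 1b->1: ok.
All examples now run through 2 states with every (state, symbol) defined. Accept strings end in {1}, Reject strings end in {0}; accept={1}.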